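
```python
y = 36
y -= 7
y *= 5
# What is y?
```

Trace (tracking y):
y = 36  # -> y = 36
y -= 7  # -> y = 29
y *= 5  # -> y = 145

Answer: 145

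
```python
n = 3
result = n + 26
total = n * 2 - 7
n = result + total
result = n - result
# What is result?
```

Answer: -1

Derivation:
Trace (tracking result):
n = 3  # -> n = 3
result = n + 26  # -> result = 29
total = n * 2 - 7  # -> total = -1
n = result + total  # -> n = 28
result = n - result  # -> result = -1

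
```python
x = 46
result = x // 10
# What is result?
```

Answer: 4

Derivation:
Trace (tracking result):
x = 46  # -> x = 46
result = x // 10  # -> result = 4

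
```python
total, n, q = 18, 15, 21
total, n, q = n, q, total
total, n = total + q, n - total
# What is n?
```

Answer: 6

Derivation:
Trace (tracking n):
total, n, q = (18, 15, 21)  # -> total = 18, n = 15, q = 21
total, n, q = (n, q, total)  # -> total = 15, n = 21, q = 18
total, n = (total + q, n - total)  # -> total = 33, n = 6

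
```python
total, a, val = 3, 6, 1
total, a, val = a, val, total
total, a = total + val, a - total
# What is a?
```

Trace (tracking a):
total, a, val = (3, 6, 1)  # -> total = 3, a = 6, val = 1
total, a, val = (a, val, total)  # -> total = 6, a = 1, val = 3
total, a = (total + val, a - total)  # -> total = 9, a = -5

Answer: -5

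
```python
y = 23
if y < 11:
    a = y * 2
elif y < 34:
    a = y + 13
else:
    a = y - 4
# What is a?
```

Answer: 36

Derivation:
Trace (tracking a):
y = 23  # -> y = 23
if y < 11:  # condition is False
elif y < 34:  # condition is True
    a = y + 13  # -> a = 36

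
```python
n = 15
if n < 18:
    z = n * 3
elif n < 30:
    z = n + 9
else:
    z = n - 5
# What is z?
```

Answer: 45

Derivation:
Trace (tracking z):
n = 15  # -> n = 15
if n < 18:  # condition is True
    z = n * 3  # -> z = 45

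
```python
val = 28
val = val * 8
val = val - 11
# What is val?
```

Answer: 213

Derivation:
Trace (tracking val):
val = 28  # -> val = 28
val = val * 8  # -> val = 224
val = val - 11  # -> val = 213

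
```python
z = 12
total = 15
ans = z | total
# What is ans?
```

Trace (tracking ans):
z = 12  # -> z = 12
total = 15  # -> total = 15
ans = z | total  # -> ans = 15

Answer: 15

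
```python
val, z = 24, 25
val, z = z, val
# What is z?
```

Answer: 24

Derivation:
Trace (tracking z):
val, z = (24, 25)  # -> val = 24, z = 25
val, z = (z, val)  # -> val = 25, z = 24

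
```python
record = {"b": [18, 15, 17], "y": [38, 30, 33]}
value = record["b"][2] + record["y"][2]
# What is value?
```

Answer: 50

Derivation:
Trace (tracking value):
record = {'b': [18, 15, 17], 'y': [38, 30, 33]}  # -> record = {'b': [18, 15, 17], 'y': [38, 30, 33]}
value = record['b'][2] + record['y'][2]  # -> value = 50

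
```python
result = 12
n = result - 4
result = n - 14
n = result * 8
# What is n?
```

Trace (tracking n):
result = 12  # -> result = 12
n = result - 4  # -> n = 8
result = n - 14  # -> result = -6
n = result * 8  # -> n = -48

Answer: -48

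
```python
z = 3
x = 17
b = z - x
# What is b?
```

Trace (tracking b):
z = 3  # -> z = 3
x = 17  # -> x = 17
b = z - x  # -> b = -14

Answer: -14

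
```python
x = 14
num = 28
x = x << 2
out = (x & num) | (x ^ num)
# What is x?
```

Trace (tracking x):
x = 14  # -> x = 14
num = 28  # -> num = 28
x = x << 2  # -> x = 56
out = x & num | x ^ num  # -> out = 60

Answer: 56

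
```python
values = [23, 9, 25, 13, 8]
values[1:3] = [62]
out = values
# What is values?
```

Trace (tracking values):
values = [23, 9, 25, 13, 8]  # -> values = [23, 9, 25, 13, 8]
values[1:3] = [62]  # -> values = [23, 62, 13, 8]
out = values  # -> out = [23, 62, 13, 8]

Answer: [23, 62, 13, 8]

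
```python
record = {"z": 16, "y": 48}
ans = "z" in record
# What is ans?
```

Trace (tracking ans):
record = {'z': 16, 'y': 48}  # -> record = {'z': 16, 'y': 48}
ans = 'z' in record  # -> ans = True

Answer: True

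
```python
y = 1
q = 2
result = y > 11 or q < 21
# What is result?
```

Trace (tracking result):
y = 1  # -> y = 1
q = 2  # -> q = 2
result = y > 11 or q < 21  # -> result = True

Answer: True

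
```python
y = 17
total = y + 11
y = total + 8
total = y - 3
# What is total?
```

Answer: 33

Derivation:
Trace (tracking total):
y = 17  # -> y = 17
total = y + 11  # -> total = 28
y = total + 8  # -> y = 36
total = y - 3  # -> total = 33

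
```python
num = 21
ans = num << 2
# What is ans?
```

Answer: 84

Derivation:
Trace (tracking ans):
num = 21  # -> num = 21
ans = num << 2  # -> ans = 84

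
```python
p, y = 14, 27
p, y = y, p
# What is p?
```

Trace (tracking p):
p, y = (14, 27)  # -> p = 14, y = 27
p, y = (y, p)  # -> p = 27, y = 14

Answer: 27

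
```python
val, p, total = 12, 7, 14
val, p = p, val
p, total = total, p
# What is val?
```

Answer: 7

Derivation:
Trace (tracking val):
val, p, total = (12, 7, 14)  # -> val = 12, p = 7, total = 14
val, p = (p, val)  # -> val = 7, p = 12
p, total = (total, p)  # -> p = 14, total = 12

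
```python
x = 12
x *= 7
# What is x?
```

Answer: 84

Derivation:
Trace (tracking x):
x = 12  # -> x = 12
x *= 7  # -> x = 84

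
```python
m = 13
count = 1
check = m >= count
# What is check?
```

Trace (tracking check):
m = 13  # -> m = 13
count = 1  # -> count = 1
check = m >= count  # -> check = True

Answer: True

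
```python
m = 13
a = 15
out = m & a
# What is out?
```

Answer: 13

Derivation:
Trace (tracking out):
m = 13  # -> m = 13
a = 15  # -> a = 15
out = m & a  # -> out = 13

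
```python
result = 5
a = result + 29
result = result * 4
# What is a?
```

Trace (tracking a):
result = 5  # -> result = 5
a = result + 29  # -> a = 34
result = result * 4  # -> result = 20

Answer: 34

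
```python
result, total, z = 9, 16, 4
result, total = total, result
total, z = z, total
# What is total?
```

Trace (tracking total):
result, total, z = (9, 16, 4)  # -> result = 9, total = 16, z = 4
result, total = (total, result)  # -> result = 16, total = 9
total, z = (z, total)  # -> total = 4, z = 9

Answer: 4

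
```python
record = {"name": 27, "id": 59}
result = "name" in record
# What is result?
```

Answer: True

Derivation:
Trace (tracking result):
record = {'name': 27, 'id': 59}  # -> record = {'name': 27, 'id': 59}
result = 'name' in record  # -> result = True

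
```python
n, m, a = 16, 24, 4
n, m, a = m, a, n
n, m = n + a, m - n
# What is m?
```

Answer: -20

Derivation:
Trace (tracking m):
n, m, a = (16, 24, 4)  # -> n = 16, m = 24, a = 4
n, m, a = (m, a, n)  # -> n = 24, m = 4, a = 16
n, m = (n + a, m - n)  # -> n = 40, m = -20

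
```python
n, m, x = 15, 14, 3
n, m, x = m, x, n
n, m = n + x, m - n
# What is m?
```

Answer: -11

Derivation:
Trace (tracking m):
n, m, x = (15, 14, 3)  # -> n = 15, m = 14, x = 3
n, m, x = (m, x, n)  # -> n = 14, m = 3, x = 15
n, m = (n + x, m - n)  # -> n = 29, m = -11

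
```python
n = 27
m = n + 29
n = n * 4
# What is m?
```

Answer: 56

Derivation:
Trace (tracking m):
n = 27  # -> n = 27
m = n + 29  # -> m = 56
n = n * 4  # -> n = 108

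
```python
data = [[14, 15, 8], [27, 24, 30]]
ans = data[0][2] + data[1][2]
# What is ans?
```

Trace (tracking ans):
data = [[14, 15, 8], [27, 24, 30]]  # -> data = [[14, 15, 8], [27, 24, 30]]
ans = data[0][2] + data[1][2]  # -> ans = 38

Answer: 38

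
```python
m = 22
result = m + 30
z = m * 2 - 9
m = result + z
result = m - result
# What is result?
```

Trace (tracking result):
m = 22  # -> m = 22
result = m + 30  # -> result = 52
z = m * 2 - 9  # -> z = 35
m = result + z  # -> m = 87
result = m - result  # -> result = 35

Answer: 35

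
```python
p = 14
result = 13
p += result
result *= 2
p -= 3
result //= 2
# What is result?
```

Answer: 13

Derivation:
Trace (tracking result):
p = 14  # -> p = 14
result = 13  # -> result = 13
p += result  # -> p = 27
result *= 2  # -> result = 26
p -= 3  # -> p = 24
result //= 2  # -> result = 13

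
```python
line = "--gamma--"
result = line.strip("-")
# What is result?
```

Answer: 'gamma'

Derivation:
Trace (tracking result):
line = '--gamma--'  # -> line = '--gamma--'
result = line.strip('-')  # -> result = 'gamma'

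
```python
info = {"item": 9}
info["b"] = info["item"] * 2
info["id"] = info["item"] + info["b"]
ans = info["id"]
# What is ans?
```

Answer: 27

Derivation:
Trace (tracking ans):
info = {'item': 9}  # -> info = {'item': 9}
info['b'] = info['item'] * 2  # -> info = {'item': 9, 'b': 18}
info['id'] = info['item'] + info['b']  # -> info = {'item': 9, 'b': 18, 'id': 27}
ans = info['id']  # -> ans = 27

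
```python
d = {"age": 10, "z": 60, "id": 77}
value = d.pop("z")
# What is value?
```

Trace (tracking value):
d = {'age': 10, 'z': 60, 'id': 77}  # -> d = {'age': 10, 'z': 60, 'id': 77}
value = d.pop('z')  # -> value = 60

Answer: 60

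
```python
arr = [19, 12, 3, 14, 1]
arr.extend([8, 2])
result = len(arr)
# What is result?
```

Trace (tracking result):
arr = [19, 12, 3, 14, 1]  # -> arr = [19, 12, 3, 14, 1]
arr.extend([8, 2])  # -> arr = [19, 12, 3, 14, 1, 8, 2]
result = len(arr)  # -> result = 7

Answer: 7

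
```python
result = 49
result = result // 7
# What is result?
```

Trace (tracking result):
result = 49  # -> result = 49
result = result // 7  # -> result = 7

Answer: 7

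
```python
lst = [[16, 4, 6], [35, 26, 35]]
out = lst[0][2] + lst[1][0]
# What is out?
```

Trace (tracking out):
lst = [[16, 4, 6], [35, 26, 35]]  # -> lst = [[16, 4, 6], [35, 26, 35]]
out = lst[0][2] + lst[1][0]  # -> out = 41

Answer: 41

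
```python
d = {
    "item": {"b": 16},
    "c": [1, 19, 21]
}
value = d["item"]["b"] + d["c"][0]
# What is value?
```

Trace (tracking value):
d = {'item': {'b': 16}, 'c': [1, 19, 21]}  # -> d = {'item': {'b': 16}, 'c': [1, 19, 21]}
value = d['item']['b'] + d['c'][0]  # -> value = 17

Answer: 17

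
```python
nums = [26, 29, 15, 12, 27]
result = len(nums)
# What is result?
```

Trace (tracking result):
nums = [26, 29, 15, 12, 27]  # -> nums = [26, 29, 15, 12, 27]
result = len(nums)  # -> result = 5

Answer: 5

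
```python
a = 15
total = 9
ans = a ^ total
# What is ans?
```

Trace (tracking ans):
a = 15  # -> a = 15
total = 9  # -> total = 9
ans = a ^ total  # -> ans = 6

Answer: 6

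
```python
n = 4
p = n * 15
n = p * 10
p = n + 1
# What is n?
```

Answer: 600

Derivation:
Trace (tracking n):
n = 4  # -> n = 4
p = n * 15  # -> p = 60
n = p * 10  # -> n = 600
p = n + 1  # -> p = 601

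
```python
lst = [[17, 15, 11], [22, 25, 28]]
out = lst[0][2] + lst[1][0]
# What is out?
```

Answer: 33

Derivation:
Trace (tracking out):
lst = [[17, 15, 11], [22, 25, 28]]  # -> lst = [[17, 15, 11], [22, 25, 28]]
out = lst[0][2] + lst[1][0]  # -> out = 33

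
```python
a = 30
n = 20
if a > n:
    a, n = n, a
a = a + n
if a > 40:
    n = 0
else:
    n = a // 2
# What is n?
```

Answer: 0

Derivation:
Trace (tracking n):
a = 30  # -> a = 30
n = 20  # -> n = 20
if a > n:  # condition is True
    a, n = (n, a)  # -> a = 20, n = 30
a = a + n  # -> a = 50
if a > 40:  # condition is True
    n = 0  # -> n = 0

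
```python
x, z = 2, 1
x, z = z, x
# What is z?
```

Answer: 2

Derivation:
Trace (tracking z):
x, z = (2, 1)  # -> x = 2, z = 1
x, z = (z, x)  # -> x = 1, z = 2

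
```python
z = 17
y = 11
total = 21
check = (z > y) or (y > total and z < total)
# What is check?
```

Trace (tracking check):
z = 17  # -> z = 17
y = 11  # -> y = 11
total = 21  # -> total = 21
check = z > y or (y > total and z < total)  # -> check = True

Answer: True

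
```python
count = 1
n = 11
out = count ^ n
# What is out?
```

Trace (tracking out):
count = 1  # -> count = 1
n = 11  # -> n = 11
out = count ^ n  # -> out = 10

Answer: 10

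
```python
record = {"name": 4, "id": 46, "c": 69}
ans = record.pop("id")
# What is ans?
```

Trace (tracking ans):
record = {'name': 4, 'id': 46, 'c': 69}  # -> record = {'name': 4, 'id': 46, 'c': 69}
ans = record.pop('id')  # -> ans = 46

Answer: 46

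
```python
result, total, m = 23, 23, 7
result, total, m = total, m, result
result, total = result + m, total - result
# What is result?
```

Answer: 46

Derivation:
Trace (tracking result):
result, total, m = (23, 23, 7)  # -> result = 23, total = 23, m = 7
result, total, m = (total, m, result)  # -> result = 23, total = 7, m = 23
result, total = (result + m, total - result)  # -> result = 46, total = -16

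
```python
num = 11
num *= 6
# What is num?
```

Trace (tracking num):
num = 11  # -> num = 11
num *= 6  # -> num = 66

Answer: 66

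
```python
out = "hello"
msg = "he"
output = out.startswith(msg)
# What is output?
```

Trace (tracking output):
out = 'hello'  # -> out = 'hello'
msg = 'he'  # -> msg = 'he'
output = out.startswith(msg)  # -> output = True

Answer: True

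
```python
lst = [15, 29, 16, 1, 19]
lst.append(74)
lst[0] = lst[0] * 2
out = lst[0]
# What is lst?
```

Trace (tracking lst):
lst = [15, 29, 16, 1, 19]  # -> lst = [15, 29, 16, 1, 19]
lst.append(74)  # -> lst = [15, 29, 16, 1, 19, 74]
lst[0] = lst[0] * 2  # -> lst = [30, 29, 16, 1, 19, 74]
out = lst[0]  # -> out = 30

Answer: [30, 29, 16, 1, 19, 74]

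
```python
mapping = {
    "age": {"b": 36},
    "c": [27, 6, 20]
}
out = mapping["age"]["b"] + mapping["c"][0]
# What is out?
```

Answer: 63

Derivation:
Trace (tracking out):
mapping = {'age': {'b': 36}, 'c': [27, 6, 20]}  # -> mapping = {'age': {'b': 36}, 'c': [27, 6, 20]}
out = mapping['age']['b'] + mapping['c'][0]  # -> out = 63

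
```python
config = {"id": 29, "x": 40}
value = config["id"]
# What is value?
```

Answer: 29

Derivation:
Trace (tracking value):
config = {'id': 29, 'x': 40}  # -> config = {'id': 29, 'x': 40}
value = config['id']  # -> value = 29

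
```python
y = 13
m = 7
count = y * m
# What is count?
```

Trace (tracking count):
y = 13  # -> y = 13
m = 7  # -> m = 7
count = y * m  # -> count = 91

Answer: 91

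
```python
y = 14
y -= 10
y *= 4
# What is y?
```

Answer: 16

Derivation:
Trace (tracking y):
y = 14  # -> y = 14
y -= 10  # -> y = 4
y *= 4  # -> y = 16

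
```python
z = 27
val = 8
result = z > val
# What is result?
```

Answer: True

Derivation:
Trace (tracking result):
z = 27  # -> z = 27
val = 8  # -> val = 8
result = z > val  # -> result = True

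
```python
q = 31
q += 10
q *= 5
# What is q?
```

Trace (tracking q):
q = 31  # -> q = 31
q += 10  # -> q = 41
q *= 5  # -> q = 205

Answer: 205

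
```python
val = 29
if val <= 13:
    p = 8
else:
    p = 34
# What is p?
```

Trace (tracking p):
val = 29  # -> val = 29
if val <= 13:  # condition is False
else:
    p = 34  # -> p = 34

Answer: 34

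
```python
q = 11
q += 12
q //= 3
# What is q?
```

Trace (tracking q):
q = 11  # -> q = 11
q += 12  # -> q = 23
q //= 3  # -> q = 7

Answer: 7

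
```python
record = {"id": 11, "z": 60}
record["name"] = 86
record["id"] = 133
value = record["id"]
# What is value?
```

Trace (tracking value):
record = {'id': 11, 'z': 60}  # -> record = {'id': 11, 'z': 60}
record['name'] = 86  # -> record = {'id': 11, 'z': 60, 'name': 86}
record['id'] = 133  # -> record = {'id': 133, 'z': 60, 'name': 86}
value = record['id']  # -> value = 133

Answer: 133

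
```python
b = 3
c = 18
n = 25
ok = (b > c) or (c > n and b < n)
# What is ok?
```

Answer: False

Derivation:
Trace (tracking ok):
b = 3  # -> b = 3
c = 18  # -> c = 18
n = 25  # -> n = 25
ok = b > c or (c > n and b < n)  # -> ok = False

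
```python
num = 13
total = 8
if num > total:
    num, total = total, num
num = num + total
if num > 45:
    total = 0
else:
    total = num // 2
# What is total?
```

Answer: 10

Derivation:
Trace (tracking total):
num = 13  # -> num = 13
total = 8  # -> total = 8
if num > total:  # condition is True
    num, total = (total, num)  # -> num = 8, total = 13
num = num + total  # -> num = 21
if num > 45:  # condition is False
else:
    total = num // 2  # -> total = 10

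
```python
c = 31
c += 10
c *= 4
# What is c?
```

Trace (tracking c):
c = 31  # -> c = 31
c += 10  # -> c = 41
c *= 4  # -> c = 164

Answer: 164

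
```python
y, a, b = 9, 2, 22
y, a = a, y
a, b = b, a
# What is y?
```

Answer: 2

Derivation:
Trace (tracking y):
y, a, b = (9, 2, 22)  # -> y = 9, a = 2, b = 22
y, a = (a, y)  # -> y = 2, a = 9
a, b = (b, a)  # -> a = 22, b = 9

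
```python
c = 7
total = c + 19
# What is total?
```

Trace (tracking total):
c = 7  # -> c = 7
total = c + 19  # -> total = 26

Answer: 26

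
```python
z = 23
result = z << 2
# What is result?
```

Trace (tracking result):
z = 23  # -> z = 23
result = z << 2  # -> result = 92

Answer: 92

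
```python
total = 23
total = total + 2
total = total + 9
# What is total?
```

Trace (tracking total):
total = 23  # -> total = 23
total = total + 2  # -> total = 25
total = total + 9  # -> total = 34

Answer: 34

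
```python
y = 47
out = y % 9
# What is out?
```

Trace (tracking out):
y = 47  # -> y = 47
out = y % 9  # -> out = 2

Answer: 2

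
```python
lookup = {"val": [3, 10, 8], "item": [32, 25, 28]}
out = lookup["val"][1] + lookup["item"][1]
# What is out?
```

Answer: 35

Derivation:
Trace (tracking out):
lookup = {'val': [3, 10, 8], 'item': [32, 25, 28]}  # -> lookup = {'val': [3, 10, 8], 'item': [32, 25, 28]}
out = lookup['val'][1] + lookup['item'][1]  # -> out = 35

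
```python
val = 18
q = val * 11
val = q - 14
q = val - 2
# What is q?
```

Trace (tracking q):
val = 18  # -> val = 18
q = val * 11  # -> q = 198
val = q - 14  # -> val = 184
q = val - 2  # -> q = 182

Answer: 182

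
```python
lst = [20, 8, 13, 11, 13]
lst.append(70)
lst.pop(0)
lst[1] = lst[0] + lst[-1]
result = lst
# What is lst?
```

Trace (tracking lst):
lst = [20, 8, 13, 11, 13]  # -> lst = [20, 8, 13, 11, 13]
lst.append(70)  # -> lst = [20, 8, 13, 11, 13, 70]
lst.pop(0)  # -> lst = [8, 13, 11, 13, 70]
lst[1] = lst[0] + lst[-1]  # -> lst = [8, 78, 11, 13, 70]
result = lst  # -> result = [8, 78, 11, 13, 70]

Answer: [8, 78, 11, 13, 70]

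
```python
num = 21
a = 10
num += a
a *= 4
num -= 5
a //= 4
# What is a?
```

Answer: 10

Derivation:
Trace (tracking a):
num = 21  # -> num = 21
a = 10  # -> a = 10
num += a  # -> num = 31
a *= 4  # -> a = 40
num -= 5  # -> num = 26
a //= 4  # -> a = 10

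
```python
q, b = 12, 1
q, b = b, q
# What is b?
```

Trace (tracking b):
q, b = (12, 1)  # -> q = 12, b = 1
q, b = (b, q)  # -> q = 1, b = 12

Answer: 12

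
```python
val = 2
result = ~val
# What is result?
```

Answer: -3

Derivation:
Trace (tracking result):
val = 2  # -> val = 2
result = ~val  # -> result = -3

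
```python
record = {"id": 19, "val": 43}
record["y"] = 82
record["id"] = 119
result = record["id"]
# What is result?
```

Trace (tracking result):
record = {'id': 19, 'val': 43}  # -> record = {'id': 19, 'val': 43}
record['y'] = 82  # -> record = {'id': 19, 'val': 43, 'y': 82}
record['id'] = 119  # -> record = {'id': 119, 'val': 43, 'y': 82}
result = record['id']  # -> result = 119

Answer: 119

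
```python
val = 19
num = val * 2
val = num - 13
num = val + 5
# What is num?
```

Trace (tracking num):
val = 19  # -> val = 19
num = val * 2  # -> num = 38
val = num - 13  # -> val = 25
num = val + 5  # -> num = 30

Answer: 30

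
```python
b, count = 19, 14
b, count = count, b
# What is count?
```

Trace (tracking count):
b, count = (19, 14)  # -> b = 19, count = 14
b, count = (count, b)  # -> b = 14, count = 19

Answer: 19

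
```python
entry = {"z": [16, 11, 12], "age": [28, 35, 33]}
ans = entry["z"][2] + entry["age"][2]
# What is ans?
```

Answer: 45

Derivation:
Trace (tracking ans):
entry = {'z': [16, 11, 12], 'age': [28, 35, 33]}  # -> entry = {'z': [16, 11, 12], 'age': [28, 35, 33]}
ans = entry['z'][2] + entry['age'][2]  # -> ans = 45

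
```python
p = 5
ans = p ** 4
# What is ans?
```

Answer: 625

Derivation:
Trace (tracking ans):
p = 5  # -> p = 5
ans = p ** 4  # -> ans = 625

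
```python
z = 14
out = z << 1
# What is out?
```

Trace (tracking out):
z = 14  # -> z = 14
out = z << 1  # -> out = 28

Answer: 28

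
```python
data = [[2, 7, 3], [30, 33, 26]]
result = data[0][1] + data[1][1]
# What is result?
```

Answer: 40

Derivation:
Trace (tracking result):
data = [[2, 7, 3], [30, 33, 26]]  # -> data = [[2, 7, 3], [30, 33, 26]]
result = data[0][1] + data[1][1]  # -> result = 40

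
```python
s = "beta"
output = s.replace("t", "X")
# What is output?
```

Answer: 'beXa'

Derivation:
Trace (tracking output):
s = 'beta'  # -> s = 'beta'
output = s.replace('t', 'X')  # -> output = 'beXa'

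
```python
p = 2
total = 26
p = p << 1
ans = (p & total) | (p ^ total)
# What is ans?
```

Trace (tracking ans):
p = 2  # -> p = 2
total = 26  # -> total = 26
p = p << 1  # -> p = 4
ans = p & total | p ^ total  # -> ans = 30

Answer: 30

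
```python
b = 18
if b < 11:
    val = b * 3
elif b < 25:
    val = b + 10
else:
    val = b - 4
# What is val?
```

Answer: 28

Derivation:
Trace (tracking val):
b = 18  # -> b = 18
if b < 11:  # condition is False
elif b < 25:  # condition is True
    val = b + 10  # -> val = 28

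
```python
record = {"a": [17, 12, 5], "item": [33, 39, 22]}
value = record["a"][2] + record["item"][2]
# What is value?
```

Trace (tracking value):
record = {'a': [17, 12, 5], 'item': [33, 39, 22]}  # -> record = {'a': [17, 12, 5], 'item': [33, 39, 22]}
value = record['a'][2] + record['item'][2]  # -> value = 27

Answer: 27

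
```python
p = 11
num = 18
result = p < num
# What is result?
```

Answer: True

Derivation:
Trace (tracking result):
p = 11  # -> p = 11
num = 18  # -> num = 18
result = p < num  # -> result = True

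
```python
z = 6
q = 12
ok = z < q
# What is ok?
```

Answer: True

Derivation:
Trace (tracking ok):
z = 6  # -> z = 6
q = 12  # -> q = 12
ok = z < q  # -> ok = True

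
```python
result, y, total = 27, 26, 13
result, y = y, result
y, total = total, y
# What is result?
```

Trace (tracking result):
result, y, total = (27, 26, 13)  # -> result = 27, y = 26, total = 13
result, y = (y, result)  # -> result = 26, y = 27
y, total = (total, y)  # -> y = 13, total = 27

Answer: 26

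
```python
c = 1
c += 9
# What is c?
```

Trace (tracking c):
c = 1  # -> c = 1
c += 9  # -> c = 10

Answer: 10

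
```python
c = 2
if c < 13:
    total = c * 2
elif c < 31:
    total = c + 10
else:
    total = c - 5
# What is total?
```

Answer: 4

Derivation:
Trace (tracking total):
c = 2  # -> c = 2
if c < 13:  # condition is True
    total = c * 2  # -> total = 4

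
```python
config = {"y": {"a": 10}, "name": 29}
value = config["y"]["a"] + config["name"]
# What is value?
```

Answer: 39

Derivation:
Trace (tracking value):
config = {'y': {'a': 10}, 'name': 29}  # -> config = {'y': {'a': 10}, 'name': 29}
value = config['y']['a'] + config['name']  # -> value = 39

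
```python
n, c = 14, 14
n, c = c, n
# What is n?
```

Trace (tracking n):
n, c = (14, 14)  # -> n = 14, c = 14
n, c = (c, n)  # -> n = 14, c = 14

Answer: 14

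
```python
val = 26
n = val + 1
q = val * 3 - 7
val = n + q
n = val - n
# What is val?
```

Answer: 98

Derivation:
Trace (tracking val):
val = 26  # -> val = 26
n = val + 1  # -> n = 27
q = val * 3 - 7  # -> q = 71
val = n + q  # -> val = 98
n = val - n  # -> n = 71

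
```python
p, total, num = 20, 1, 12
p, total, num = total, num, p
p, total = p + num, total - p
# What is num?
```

Trace (tracking num):
p, total, num = (20, 1, 12)  # -> p = 20, total = 1, num = 12
p, total, num = (total, num, p)  # -> p = 1, total = 12, num = 20
p, total = (p + num, total - p)  # -> p = 21, total = 11

Answer: 20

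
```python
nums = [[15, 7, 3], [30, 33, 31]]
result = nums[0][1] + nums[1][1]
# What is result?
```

Answer: 40

Derivation:
Trace (tracking result):
nums = [[15, 7, 3], [30, 33, 31]]  # -> nums = [[15, 7, 3], [30, 33, 31]]
result = nums[0][1] + nums[1][1]  # -> result = 40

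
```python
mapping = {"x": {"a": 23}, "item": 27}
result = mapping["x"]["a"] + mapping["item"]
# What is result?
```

Trace (tracking result):
mapping = {'x': {'a': 23}, 'item': 27}  # -> mapping = {'x': {'a': 23}, 'item': 27}
result = mapping['x']['a'] + mapping['item']  # -> result = 50

Answer: 50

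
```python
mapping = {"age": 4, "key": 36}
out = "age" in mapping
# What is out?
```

Trace (tracking out):
mapping = {'age': 4, 'key': 36}  # -> mapping = {'age': 4, 'key': 36}
out = 'age' in mapping  # -> out = True

Answer: True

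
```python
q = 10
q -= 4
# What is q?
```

Answer: 6

Derivation:
Trace (tracking q):
q = 10  # -> q = 10
q -= 4  # -> q = 6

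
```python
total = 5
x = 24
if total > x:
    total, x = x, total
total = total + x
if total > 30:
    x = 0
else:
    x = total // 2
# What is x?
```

Answer: 14

Derivation:
Trace (tracking x):
total = 5  # -> total = 5
x = 24  # -> x = 24
if total > x:  # condition is False
total = total + x  # -> total = 29
if total > 30:  # condition is False
else:
    x = total // 2  # -> x = 14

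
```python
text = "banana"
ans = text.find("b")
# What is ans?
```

Trace (tracking ans):
text = 'banana'  # -> text = 'banana'
ans = text.find('b')  # -> ans = 0

Answer: 0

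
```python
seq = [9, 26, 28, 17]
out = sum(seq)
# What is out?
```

Answer: 80

Derivation:
Trace (tracking out):
seq = [9, 26, 28, 17]  # -> seq = [9, 26, 28, 17]
out = sum(seq)  # -> out = 80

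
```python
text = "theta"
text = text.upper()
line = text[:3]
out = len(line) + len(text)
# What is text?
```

Answer: 'THETA'

Derivation:
Trace (tracking text):
text = 'theta'  # -> text = 'theta'
text = text.upper()  # -> text = 'THETA'
line = text[:3]  # -> line = 'THE'
out = len(line) + len(text)  # -> out = 8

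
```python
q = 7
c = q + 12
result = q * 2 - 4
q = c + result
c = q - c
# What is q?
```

Trace (tracking q):
q = 7  # -> q = 7
c = q + 12  # -> c = 19
result = q * 2 - 4  # -> result = 10
q = c + result  # -> q = 29
c = q - c  # -> c = 10

Answer: 29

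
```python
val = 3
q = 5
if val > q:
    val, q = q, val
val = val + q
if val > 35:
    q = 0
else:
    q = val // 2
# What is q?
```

Trace (tracking q):
val = 3  # -> val = 3
q = 5  # -> q = 5
if val > q:  # condition is False
val = val + q  # -> val = 8
if val > 35:  # condition is False
else:
    q = val // 2  # -> q = 4

Answer: 4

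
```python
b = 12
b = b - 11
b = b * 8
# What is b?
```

Answer: 8

Derivation:
Trace (tracking b):
b = 12  # -> b = 12
b = b - 11  # -> b = 1
b = b * 8  # -> b = 8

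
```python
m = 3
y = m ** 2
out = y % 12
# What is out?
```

Answer: 9

Derivation:
Trace (tracking out):
m = 3  # -> m = 3
y = m ** 2  # -> y = 9
out = y % 12  # -> out = 9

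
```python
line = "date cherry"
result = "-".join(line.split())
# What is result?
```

Trace (tracking result):
line = 'date cherry'  # -> line = 'date cherry'
result = '-'.join(line.split())  # -> result = 'date-cherry'

Answer: 'date-cherry'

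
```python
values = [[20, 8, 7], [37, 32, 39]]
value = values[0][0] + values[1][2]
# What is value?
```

Trace (tracking value):
values = [[20, 8, 7], [37, 32, 39]]  # -> values = [[20, 8, 7], [37, 32, 39]]
value = values[0][0] + values[1][2]  # -> value = 59

Answer: 59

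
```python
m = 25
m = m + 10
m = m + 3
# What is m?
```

Answer: 38

Derivation:
Trace (tracking m):
m = 25  # -> m = 25
m = m + 10  # -> m = 35
m = m + 3  # -> m = 38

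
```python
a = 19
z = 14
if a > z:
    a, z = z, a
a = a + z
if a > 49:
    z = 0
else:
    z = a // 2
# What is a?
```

Trace (tracking a):
a = 19  # -> a = 19
z = 14  # -> z = 14
if a > z:  # condition is True
    a, z = (z, a)  # -> a = 14, z = 19
a = a + z  # -> a = 33
if a > 49:  # condition is False
else:
    z = a // 2  # -> z = 16

Answer: 33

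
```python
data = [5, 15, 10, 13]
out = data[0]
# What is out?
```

Trace (tracking out):
data = [5, 15, 10, 13]  # -> data = [5, 15, 10, 13]
out = data[0]  # -> out = 5

Answer: 5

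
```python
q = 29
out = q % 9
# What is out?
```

Answer: 2

Derivation:
Trace (tracking out):
q = 29  # -> q = 29
out = q % 9  # -> out = 2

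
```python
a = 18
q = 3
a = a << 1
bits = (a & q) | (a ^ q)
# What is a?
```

Trace (tracking a):
a = 18  # -> a = 18
q = 3  # -> q = 3
a = a << 1  # -> a = 36
bits = a & q | a ^ q  # -> bits = 39

Answer: 36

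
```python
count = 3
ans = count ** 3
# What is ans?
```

Trace (tracking ans):
count = 3  # -> count = 3
ans = count ** 3  # -> ans = 27

Answer: 27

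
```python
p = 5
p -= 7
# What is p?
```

Trace (tracking p):
p = 5  # -> p = 5
p -= 7  # -> p = -2

Answer: -2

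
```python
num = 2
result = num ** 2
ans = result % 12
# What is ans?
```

Trace (tracking ans):
num = 2  # -> num = 2
result = num ** 2  # -> result = 4
ans = result % 12  # -> ans = 4

Answer: 4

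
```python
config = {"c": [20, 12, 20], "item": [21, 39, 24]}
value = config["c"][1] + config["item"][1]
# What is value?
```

Trace (tracking value):
config = {'c': [20, 12, 20], 'item': [21, 39, 24]}  # -> config = {'c': [20, 12, 20], 'item': [21, 39, 24]}
value = config['c'][1] + config['item'][1]  # -> value = 51

Answer: 51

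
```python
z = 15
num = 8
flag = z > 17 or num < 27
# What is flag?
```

Trace (tracking flag):
z = 15  # -> z = 15
num = 8  # -> num = 8
flag = z > 17 or num < 27  # -> flag = True

Answer: True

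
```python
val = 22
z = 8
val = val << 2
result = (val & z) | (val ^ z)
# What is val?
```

Trace (tracking val):
val = 22  # -> val = 22
z = 8  # -> z = 8
val = val << 2  # -> val = 88
result = val & z | val ^ z  # -> result = 88

Answer: 88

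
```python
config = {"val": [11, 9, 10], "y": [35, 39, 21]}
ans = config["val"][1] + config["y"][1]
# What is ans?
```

Answer: 48

Derivation:
Trace (tracking ans):
config = {'val': [11, 9, 10], 'y': [35, 39, 21]}  # -> config = {'val': [11, 9, 10], 'y': [35, 39, 21]}
ans = config['val'][1] + config['y'][1]  # -> ans = 48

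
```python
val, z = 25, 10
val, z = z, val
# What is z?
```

Trace (tracking z):
val, z = (25, 10)  # -> val = 25, z = 10
val, z = (z, val)  # -> val = 10, z = 25

Answer: 25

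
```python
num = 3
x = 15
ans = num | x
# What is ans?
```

Trace (tracking ans):
num = 3  # -> num = 3
x = 15  # -> x = 15
ans = num | x  # -> ans = 15

Answer: 15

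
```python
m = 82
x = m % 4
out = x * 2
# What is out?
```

Answer: 4

Derivation:
Trace (tracking out):
m = 82  # -> m = 82
x = m % 4  # -> x = 2
out = x * 2  # -> out = 4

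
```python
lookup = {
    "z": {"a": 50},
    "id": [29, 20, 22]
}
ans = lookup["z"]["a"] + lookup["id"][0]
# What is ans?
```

Trace (tracking ans):
lookup = {'z': {'a': 50}, 'id': [29, 20, 22]}  # -> lookup = {'z': {'a': 50}, 'id': [29, 20, 22]}
ans = lookup['z']['a'] + lookup['id'][0]  # -> ans = 79

Answer: 79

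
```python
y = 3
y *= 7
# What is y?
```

Trace (tracking y):
y = 3  # -> y = 3
y *= 7  # -> y = 21

Answer: 21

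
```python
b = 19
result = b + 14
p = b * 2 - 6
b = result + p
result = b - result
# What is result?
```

Answer: 32

Derivation:
Trace (tracking result):
b = 19  # -> b = 19
result = b + 14  # -> result = 33
p = b * 2 - 6  # -> p = 32
b = result + p  # -> b = 65
result = b - result  # -> result = 32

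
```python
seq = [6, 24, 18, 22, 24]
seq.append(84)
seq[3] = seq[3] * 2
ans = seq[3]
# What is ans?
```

Answer: 44

Derivation:
Trace (tracking ans):
seq = [6, 24, 18, 22, 24]  # -> seq = [6, 24, 18, 22, 24]
seq.append(84)  # -> seq = [6, 24, 18, 22, 24, 84]
seq[3] = seq[3] * 2  # -> seq = [6, 24, 18, 44, 24, 84]
ans = seq[3]  # -> ans = 44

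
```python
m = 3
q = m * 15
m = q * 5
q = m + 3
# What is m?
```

Answer: 225

Derivation:
Trace (tracking m):
m = 3  # -> m = 3
q = m * 15  # -> q = 45
m = q * 5  # -> m = 225
q = m + 3  # -> q = 228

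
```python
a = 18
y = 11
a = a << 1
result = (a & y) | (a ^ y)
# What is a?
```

Trace (tracking a):
a = 18  # -> a = 18
y = 11  # -> y = 11
a = a << 1  # -> a = 36
result = a & y | a ^ y  # -> result = 47

Answer: 36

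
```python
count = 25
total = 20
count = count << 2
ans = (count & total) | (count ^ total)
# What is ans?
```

Answer: 116

Derivation:
Trace (tracking ans):
count = 25  # -> count = 25
total = 20  # -> total = 20
count = count << 2  # -> count = 100
ans = count & total | count ^ total  # -> ans = 116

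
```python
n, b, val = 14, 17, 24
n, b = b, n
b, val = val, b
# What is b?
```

Trace (tracking b):
n, b, val = (14, 17, 24)  # -> n = 14, b = 17, val = 24
n, b = (b, n)  # -> n = 17, b = 14
b, val = (val, b)  # -> b = 24, val = 14

Answer: 24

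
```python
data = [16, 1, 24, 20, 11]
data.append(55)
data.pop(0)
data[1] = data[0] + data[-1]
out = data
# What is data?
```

Answer: [1, 56, 20, 11, 55]

Derivation:
Trace (tracking data):
data = [16, 1, 24, 20, 11]  # -> data = [16, 1, 24, 20, 11]
data.append(55)  # -> data = [16, 1, 24, 20, 11, 55]
data.pop(0)  # -> data = [1, 24, 20, 11, 55]
data[1] = data[0] + data[-1]  # -> data = [1, 56, 20, 11, 55]
out = data  # -> out = [1, 56, 20, 11, 55]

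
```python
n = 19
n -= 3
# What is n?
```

Answer: 16

Derivation:
Trace (tracking n):
n = 19  # -> n = 19
n -= 3  # -> n = 16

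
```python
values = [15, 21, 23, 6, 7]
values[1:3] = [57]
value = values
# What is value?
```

Trace (tracking value):
values = [15, 21, 23, 6, 7]  # -> values = [15, 21, 23, 6, 7]
values[1:3] = [57]  # -> values = [15, 57, 6, 7]
value = values  # -> value = [15, 57, 6, 7]

Answer: [15, 57, 6, 7]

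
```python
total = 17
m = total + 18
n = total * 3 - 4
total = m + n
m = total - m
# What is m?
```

Trace (tracking m):
total = 17  # -> total = 17
m = total + 18  # -> m = 35
n = total * 3 - 4  # -> n = 47
total = m + n  # -> total = 82
m = total - m  # -> m = 47

Answer: 47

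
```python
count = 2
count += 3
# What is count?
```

Trace (tracking count):
count = 2  # -> count = 2
count += 3  # -> count = 5

Answer: 5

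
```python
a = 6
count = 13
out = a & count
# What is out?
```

Answer: 4

Derivation:
Trace (tracking out):
a = 6  # -> a = 6
count = 13  # -> count = 13
out = a & count  # -> out = 4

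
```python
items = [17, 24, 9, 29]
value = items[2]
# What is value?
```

Answer: 9

Derivation:
Trace (tracking value):
items = [17, 24, 9, 29]  # -> items = [17, 24, 9, 29]
value = items[2]  # -> value = 9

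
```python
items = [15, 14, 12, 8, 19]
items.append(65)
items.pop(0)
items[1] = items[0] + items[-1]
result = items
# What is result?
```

Answer: [14, 79, 8, 19, 65]

Derivation:
Trace (tracking result):
items = [15, 14, 12, 8, 19]  # -> items = [15, 14, 12, 8, 19]
items.append(65)  # -> items = [15, 14, 12, 8, 19, 65]
items.pop(0)  # -> items = [14, 12, 8, 19, 65]
items[1] = items[0] + items[-1]  # -> items = [14, 79, 8, 19, 65]
result = items  # -> result = [14, 79, 8, 19, 65]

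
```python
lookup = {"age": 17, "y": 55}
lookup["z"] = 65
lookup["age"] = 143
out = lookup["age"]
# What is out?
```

Trace (tracking out):
lookup = {'age': 17, 'y': 55}  # -> lookup = {'age': 17, 'y': 55}
lookup['z'] = 65  # -> lookup = {'age': 17, 'y': 55, 'z': 65}
lookup['age'] = 143  # -> lookup = {'age': 143, 'y': 55, 'z': 65}
out = lookup['age']  # -> out = 143

Answer: 143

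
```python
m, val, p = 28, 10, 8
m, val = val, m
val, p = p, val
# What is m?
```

Answer: 10

Derivation:
Trace (tracking m):
m, val, p = (28, 10, 8)  # -> m = 28, val = 10, p = 8
m, val = (val, m)  # -> m = 10, val = 28
val, p = (p, val)  # -> val = 8, p = 28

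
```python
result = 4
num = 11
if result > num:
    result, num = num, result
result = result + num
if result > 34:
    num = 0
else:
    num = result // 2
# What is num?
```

Answer: 7

Derivation:
Trace (tracking num):
result = 4  # -> result = 4
num = 11  # -> num = 11
if result > num:  # condition is False
result = result + num  # -> result = 15
if result > 34:  # condition is False
else:
    num = result // 2  # -> num = 7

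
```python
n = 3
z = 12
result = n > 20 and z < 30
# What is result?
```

Answer: False

Derivation:
Trace (tracking result):
n = 3  # -> n = 3
z = 12  # -> z = 12
result = n > 20 and z < 30  # -> result = False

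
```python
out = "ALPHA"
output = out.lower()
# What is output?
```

Answer: 'alpha'

Derivation:
Trace (tracking output):
out = 'ALPHA'  # -> out = 'ALPHA'
output = out.lower()  # -> output = 'alpha'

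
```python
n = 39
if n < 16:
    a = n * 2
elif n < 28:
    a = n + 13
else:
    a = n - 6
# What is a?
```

Answer: 33

Derivation:
Trace (tracking a):
n = 39  # -> n = 39
if n < 16:  # condition is False
elif n < 28:  # condition is False
else:
    a = n - 6  # -> a = 33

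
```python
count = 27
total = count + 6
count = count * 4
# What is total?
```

Answer: 33

Derivation:
Trace (tracking total):
count = 27  # -> count = 27
total = count + 6  # -> total = 33
count = count * 4  # -> count = 108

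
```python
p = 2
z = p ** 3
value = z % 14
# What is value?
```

Trace (tracking value):
p = 2  # -> p = 2
z = p ** 3  # -> z = 8
value = z % 14  # -> value = 8

Answer: 8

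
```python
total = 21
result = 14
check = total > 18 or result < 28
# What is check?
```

Trace (tracking check):
total = 21  # -> total = 21
result = 14  # -> result = 14
check = total > 18 or result < 28  # -> check = True

Answer: True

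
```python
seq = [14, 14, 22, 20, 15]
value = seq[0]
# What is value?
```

Trace (tracking value):
seq = [14, 14, 22, 20, 15]  # -> seq = [14, 14, 22, 20, 15]
value = seq[0]  # -> value = 14

Answer: 14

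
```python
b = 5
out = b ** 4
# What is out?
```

Trace (tracking out):
b = 5  # -> b = 5
out = b ** 4  # -> out = 625

Answer: 625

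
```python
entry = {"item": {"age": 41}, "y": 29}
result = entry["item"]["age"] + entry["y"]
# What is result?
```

Answer: 70

Derivation:
Trace (tracking result):
entry = {'item': {'age': 41}, 'y': 29}  # -> entry = {'item': {'age': 41}, 'y': 29}
result = entry['item']['age'] + entry['y']  # -> result = 70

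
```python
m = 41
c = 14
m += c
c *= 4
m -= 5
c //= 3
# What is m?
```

Trace (tracking m):
m = 41  # -> m = 41
c = 14  # -> c = 14
m += c  # -> m = 55
c *= 4  # -> c = 56
m -= 5  # -> m = 50
c //= 3  # -> c = 18

Answer: 50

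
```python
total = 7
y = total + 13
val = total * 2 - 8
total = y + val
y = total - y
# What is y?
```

Trace (tracking y):
total = 7  # -> total = 7
y = total + 13  # -> y = 20
val = total * 2 - 8  # -> val = 6
total = y + val  # -> total = 26
y = total - y  # -> y = 6

Answer: 6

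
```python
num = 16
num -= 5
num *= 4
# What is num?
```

Answer: 44

Derivation:
Trace (tracking num):
num = 16  # -> num = 16
num -= 5  # -> num = 11
num *= 4  # -> num = 44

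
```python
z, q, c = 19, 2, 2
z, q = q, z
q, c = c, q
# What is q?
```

Answer: 2

Derivation:
Trace (tracking q):
z, q, c = (19, 2, 2)  # -> z = 19, q = 2, c = 2
z, q = (q, z)  # -> z = 2, q = 19
q, c = (c, q)  # -> q = 2, c = 19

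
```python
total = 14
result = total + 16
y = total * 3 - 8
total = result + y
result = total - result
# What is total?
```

Answer: 64

Derivation:
Trace (tracking total):
total = 14  # -> total = 14
result = total + 16  # -> result = 30
y = total * 3 - 8  # -> y = 34
total = result + y  # -> total = 64
result = total - result  # -> result = 34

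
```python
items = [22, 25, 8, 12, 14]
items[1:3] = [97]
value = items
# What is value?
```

Trace (tracking value):
items = [22, 25, 8, 12, 14]  # -> items = [22, 25, 8, 12, 14]
items[1:3] = [97]  # -> items = [22, 97, 12, 14]
value = items  # -> value = [22, 97, 12, 14]

Answer: [22, 97, 12, 14]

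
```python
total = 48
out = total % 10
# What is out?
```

Answer: 8

Derivation:
Trace (tracking out):
total = 48  # -> total = 48
out = total % 10  # -> out = 8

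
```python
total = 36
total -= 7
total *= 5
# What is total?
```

Trace (tracking total):
total = 36  # -> total = 36
total -= 7  # -> total = 29
total *= 5  # -> total = 145

Answer: 145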